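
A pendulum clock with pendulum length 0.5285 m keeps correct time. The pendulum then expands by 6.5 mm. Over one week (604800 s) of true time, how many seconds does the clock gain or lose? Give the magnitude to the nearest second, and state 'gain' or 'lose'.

lose 3685 s

T ∝ √L, so T'/T = √(0.53500/0.5285) = 1.00613.
In 604800 s of true time the clock registers 604800/1.00613 = 601114.8 s, so it loses 3685 s.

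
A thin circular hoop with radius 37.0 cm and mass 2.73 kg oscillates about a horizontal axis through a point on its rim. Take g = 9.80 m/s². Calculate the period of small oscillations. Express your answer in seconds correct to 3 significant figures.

I_cm = mr² = 0.3737 kg·m². The pivot is at distance d = 0.370 m from the centre of mass.
By the parallel-axis theorem, I = I_cm + md² = 0.3737 + 0.3737 = 0.7475 kg·m².
T = 2π√(I/(mgd)) = 2π√(0.7475/(2.73 × 9.80 × 0.370)) = 1.73 s.

1.73 s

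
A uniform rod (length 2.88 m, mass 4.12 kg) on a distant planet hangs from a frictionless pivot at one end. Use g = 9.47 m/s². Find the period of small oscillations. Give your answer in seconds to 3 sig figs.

2.83 s

For a physical pendulum T = 2π√(I/(mgd)), with d = 1.440 m from pivot to centre of mass.
I_cm = mL²/12 = 4.12 × 2.88²/12 = 2.848 kg·m²; I = I_cm + md² = 2.848 + 4.12 × 1.440² = 11.39 kg·m².
T = 2π√(11.39/(4.12 × 9.47 × 1.440)) = 2.83 s.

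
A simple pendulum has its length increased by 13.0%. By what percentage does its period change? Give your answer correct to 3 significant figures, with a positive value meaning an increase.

6.30%

T ∝ √L, so T'/T = √(1.130) = 1.063.
Percentage change in T = (1.063 − 1) × 100% = 6.30%.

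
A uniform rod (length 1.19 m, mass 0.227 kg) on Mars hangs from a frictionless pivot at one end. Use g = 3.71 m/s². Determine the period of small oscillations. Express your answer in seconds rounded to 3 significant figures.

For a physical pendulum T = 2π√(I/(mgd)), with d = 0.5950 m from pivot to centre of mass.
I_cm = mL²/12 = 0.227 × 1.19²/12 = 0.02679 kg·m²; I = I_cm + md² = 0.02679 + 0.227 × 0.5950² = 0.1072 kg·m².
T = 2π√(0.1072/(0.227 × 3.71 × 0.5950)) = 2.91 s.

2.91 s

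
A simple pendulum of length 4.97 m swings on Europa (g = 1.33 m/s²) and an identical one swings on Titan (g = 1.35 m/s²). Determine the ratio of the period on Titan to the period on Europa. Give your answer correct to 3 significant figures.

T ∝ 1/√g, so T₂/T₁ = √(g₁/g₂) = √(1.33/1.35) = 0.993.

0.993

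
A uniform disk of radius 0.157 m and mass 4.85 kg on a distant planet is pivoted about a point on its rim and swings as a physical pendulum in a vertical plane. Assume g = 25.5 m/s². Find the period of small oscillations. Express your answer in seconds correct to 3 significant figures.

I_cm = ½mr² = 0.05977 kg·m². The pivot is at distance d = 0.157 m from the centre of mass.
By the parallel-axis theorem, I = I_cm + md² = 0.05977 + 0.1195 = 0.1793 kg·m².
T = 2π√(I/(mgd)) = 2π√(0.1793/(4.85 × 25.5 × 0.157)) = 0.604 s.

0.604 s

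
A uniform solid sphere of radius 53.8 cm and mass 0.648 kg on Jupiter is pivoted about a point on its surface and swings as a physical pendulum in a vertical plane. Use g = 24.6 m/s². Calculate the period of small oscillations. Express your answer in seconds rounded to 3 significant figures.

1.10 s

I_cm = (2/5)mr² = 0.07502 kg·m². The pivot is at distance d = 0.538 m from the centre of mass.
By the parallel-axis theorem, I = I_cm + md² = 0.07502 + 0.1876 = 0.2626 kg·m².
T = 2π√(I/(mgd)) = 2π√(0.2626/(0.648 × 24.6 × 0.538)) = 1.10 s.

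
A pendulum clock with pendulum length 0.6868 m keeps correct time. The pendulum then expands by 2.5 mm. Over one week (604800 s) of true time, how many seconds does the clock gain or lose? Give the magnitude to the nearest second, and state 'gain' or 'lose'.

T ∝ √L, so T'/T = √(0.68930/0.6868) = 1.00182.
In 604800 s of true time the clock registers 604800/1.00182 = 603702.2 s, so it loses 1098 s.

lose 1098 s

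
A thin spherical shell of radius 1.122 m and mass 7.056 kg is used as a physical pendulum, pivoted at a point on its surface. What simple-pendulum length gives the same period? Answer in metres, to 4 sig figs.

The equivalent simple-pendulum length is L_eq = I/(md), where I is about the pivot and d = 1.1220 m.
I_cm = (2/3)mR² = 5.9218 kg·m², so I = I_cm + md² = 5.9218 + 8.8827 = 14.804 kg·m².
L_eq = 14.804/(7.056 × 1.1220) = 1.870 m.

1.870 m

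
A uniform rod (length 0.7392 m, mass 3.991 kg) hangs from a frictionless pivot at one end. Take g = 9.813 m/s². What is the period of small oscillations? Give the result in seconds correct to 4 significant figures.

For a physical pendulum T = 2π√(I/(mgd)), with d = 0.36960 m from pivot to centre of mass.
I_cm = mL²/12 = 3.991 × 0.7392²/12 = 0.18173 kg·m²; I = I_cm + md² = 0.18173 + 3.991 × 0.36960² = 0.72692 kg·m².
T = 2π√(0.72692/(3.991 × 9.813 × 0.36960)) = 1.408 s.

1.408 s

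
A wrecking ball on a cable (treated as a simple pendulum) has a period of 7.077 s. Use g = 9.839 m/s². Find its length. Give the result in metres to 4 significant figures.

12.48 m

From T = 2π√(L/g), L = gT²/(4π²) = 9.839 × 7.0770²/(4π²) = 12.48 m.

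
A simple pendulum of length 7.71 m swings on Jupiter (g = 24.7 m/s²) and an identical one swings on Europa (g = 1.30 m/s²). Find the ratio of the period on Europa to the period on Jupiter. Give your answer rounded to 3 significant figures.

T ∝ 1/√g, so T₂/T₁ = √(g₁/g₂) = √(24.7/1.30) = 4.36.

4.36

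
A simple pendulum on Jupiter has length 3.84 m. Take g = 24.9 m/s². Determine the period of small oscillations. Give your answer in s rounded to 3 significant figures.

2.47 s

T = 2π√(L/g) = 2π√(3.84/24.9) = 2π × 0.3927 = 2.47 s.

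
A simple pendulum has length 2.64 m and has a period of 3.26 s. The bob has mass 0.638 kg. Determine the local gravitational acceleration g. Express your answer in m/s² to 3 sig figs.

From T = 2π√(L/g), g = 4π²L/T² = 4π² × 2.64/3.260² = 9.81 m/s².

9.81 m/s²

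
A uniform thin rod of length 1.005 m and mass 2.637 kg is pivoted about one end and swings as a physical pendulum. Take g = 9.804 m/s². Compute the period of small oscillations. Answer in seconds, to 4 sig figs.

For a physical pendulum T = 2π√(I/(mgd)), with d = 0.50250 m from pivot to centre of mass.
I_cm = mL²/12 = 2.637 × 1.005²/12 = 0.22195 kg·m²; I = I_cm + md² = 0.22195 + 2.637 × 0.50250² = 0.88781 kg·m².
T = 2π√(0.88781/(2.637 × 9.804 × 0.50250)) = 1.643 s.

1.643 s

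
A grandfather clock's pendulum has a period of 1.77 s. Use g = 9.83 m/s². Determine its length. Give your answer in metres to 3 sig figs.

0.780 m

From T = 2π√(L/g), L = gT²/(4π²) = 9.83 × 1.770²/(4π²) = 0.780 m.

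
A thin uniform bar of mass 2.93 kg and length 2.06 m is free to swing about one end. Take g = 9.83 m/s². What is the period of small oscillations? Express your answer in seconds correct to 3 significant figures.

For a physical pendulum T = 2π√(I/(mgd)), with d = 1.030 m from pivot to centre of mass.
I_cm = mL²/12 = 2.93 × 2.06²/12 = 1.036 kg·m²; I = I_cm + md² = 1.036 + 2.93 × 1.030² = 4.145 kg·m².
T = 2π√(4.145/(2.93 × 9.83 × 1.030)) = 2.35 s.

2.35 s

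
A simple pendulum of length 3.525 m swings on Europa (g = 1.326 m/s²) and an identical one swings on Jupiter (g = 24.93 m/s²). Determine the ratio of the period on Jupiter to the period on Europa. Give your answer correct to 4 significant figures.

T ∝ 1/√g, so T₂/T₁ = √(g₁/g₂) = √(1.326/24.93) = 0.2306.

0.2306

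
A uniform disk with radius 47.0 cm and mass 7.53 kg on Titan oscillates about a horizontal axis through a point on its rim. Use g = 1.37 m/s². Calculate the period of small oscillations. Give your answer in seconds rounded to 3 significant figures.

4.51 s

I_cm = ½mr² = 0.8317 kg·m². The pivot is at distance d = 0.470 m from the centre of mass.
By the parallel-axis theorem, I = I_cm + md² = 0.8317 + 1.663 = 2.495 kg·m².
T = 2π√(I/(mgd)) = 2π√(2.495/(7.53 × 1.37 × 0.470)) = 4.51 s.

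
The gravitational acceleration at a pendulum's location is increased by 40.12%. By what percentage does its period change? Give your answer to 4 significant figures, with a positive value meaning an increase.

-15.52%

T ∝ 1/√g, so T'/T = 1/√(1.4012) = 0.84479.
Percentage change in T = (0.84479 − 1) × 100% = -15.52%.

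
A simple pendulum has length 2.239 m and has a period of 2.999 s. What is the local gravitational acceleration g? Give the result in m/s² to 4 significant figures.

9.828 m/s²

From T = 2π√(L/g), g = 4π²L/T² = 4π² × 2.239/2.9990² = 9.828 m/s².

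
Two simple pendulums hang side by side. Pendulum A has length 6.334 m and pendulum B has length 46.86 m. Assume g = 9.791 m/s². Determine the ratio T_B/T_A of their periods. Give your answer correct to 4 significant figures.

T ∝ √L, so T_B/T_A = √(L_B/L_A) = √(46.86/6.334) = 2.720.

2.720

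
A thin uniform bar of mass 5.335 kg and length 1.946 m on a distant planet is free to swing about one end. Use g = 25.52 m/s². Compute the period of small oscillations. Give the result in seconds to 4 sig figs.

1.417 s

For a physical pendulum T = 2π√(I/(mgd)), with d = 0.97300 m from pivot to centre of mass.
I_cm = mL²/12 = 5.335 × 1.946²/12 = 1.6836 kg·m²; I = I_cm + md² = 1.6836 + 5.335 × 0.97300² = 6.7344 kg·m².
T = 2π√(6.7344/(5.335 × 25.52 × 0.97300)) = 1.417 s.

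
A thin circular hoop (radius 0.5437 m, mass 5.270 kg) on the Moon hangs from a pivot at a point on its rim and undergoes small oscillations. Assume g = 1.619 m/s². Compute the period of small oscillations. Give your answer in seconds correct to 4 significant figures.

5.149 s

I_cm = mr² = 1.5579 kg·m². The pivot is at distance d = 0.5437 m from the centre of mass.
By the parallel-axis theorem, I = I_cm + md² = 1.5579 + 1.5579 = 3.1157 kg·m².
T = 2π√(I/(mgd)) = 2π√(3.1157/(5.270 × 1.619 × 0.5437)) = 5.149 s.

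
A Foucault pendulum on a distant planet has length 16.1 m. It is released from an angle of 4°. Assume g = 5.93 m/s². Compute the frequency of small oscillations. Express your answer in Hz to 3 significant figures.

T = 2π√(L/g) = 2π√(16.1/5.93) = 10.35 s, so f = 1/T = 0.0966 Hz.

0.0966 Hz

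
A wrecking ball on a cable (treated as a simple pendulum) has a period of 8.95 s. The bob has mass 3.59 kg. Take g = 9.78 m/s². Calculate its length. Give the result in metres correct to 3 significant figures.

From T = 2π√(L/g), L = gT²/(4π²) = 9.78 × 8.950²/(4π²) = 19.8 m.

19.8 m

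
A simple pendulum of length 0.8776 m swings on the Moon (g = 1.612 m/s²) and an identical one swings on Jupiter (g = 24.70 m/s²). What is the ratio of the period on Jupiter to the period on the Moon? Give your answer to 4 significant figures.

0.2555

T ∝ 1/√g, so T₂/T₁ = √(g₁/g₂) = √(1.612/24.70) = 0.2555.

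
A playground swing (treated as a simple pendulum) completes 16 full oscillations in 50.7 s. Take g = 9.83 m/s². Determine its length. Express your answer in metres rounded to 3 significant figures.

2.50 m

T = 50.7/16 = 3.169 s.
From T = 2π√(L/g), L = gT²/(4π²) = 9.83 × 3.169²/(4π²) = 2.50 m.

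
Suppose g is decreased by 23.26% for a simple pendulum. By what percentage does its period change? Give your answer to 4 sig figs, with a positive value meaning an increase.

T ∝ 1/√g, so T'/T = 1/√(0.76740) = 1.1415.
Percentage change in T = (1.1415 − 1) × 100% = 14.15%.

14.15%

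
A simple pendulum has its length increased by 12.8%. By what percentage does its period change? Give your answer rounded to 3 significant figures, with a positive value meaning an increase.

T ∝ √L, so T'/T = √(1.128) = 1.062.
Percentage change in T = (1.062 − 1) × 100% = 6.21%.

6.21%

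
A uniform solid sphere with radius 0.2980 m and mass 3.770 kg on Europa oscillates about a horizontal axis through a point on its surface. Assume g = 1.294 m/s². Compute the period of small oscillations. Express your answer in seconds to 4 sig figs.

I_cm = (2/5)mr² = 0.13392 kg·m². The pivot is at distance d = 0.2980 m from the centre of mass.
By the parallel-axis theorem, I = I_cm + md² = 0.13392 + 0.33479 = 0.46871 kg·m².
T = 2π√(I/(mgd)) = 2π√(0.46871/(3.770 × 1.294 × 0.2980)) = 3.568 s.

3.568 s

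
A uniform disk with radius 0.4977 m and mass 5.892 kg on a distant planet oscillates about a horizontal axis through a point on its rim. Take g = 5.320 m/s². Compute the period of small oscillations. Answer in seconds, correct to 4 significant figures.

I_cm = ½mr² = 0.72974 kg·m². The pivot is at distance d = 0.4977 m from the centre of mass.
By the parallel-axis theorem, I = I_cm + md² = 0.72974 + 1.4595 = 2.1892 kg·m².
T = 2π√(I/(mgd)) = 2π√(2.1892/(5.892 × 5.320 × 0.4977)) = 2.354 s.

2.354 s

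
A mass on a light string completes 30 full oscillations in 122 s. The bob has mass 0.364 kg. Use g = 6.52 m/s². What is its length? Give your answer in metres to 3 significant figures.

2.73 m

T = 122/30 = 4.067 s.
From T = 2π√(L/g), L = gT²/(4π²) = 6.52 × 4.067²/(4π²) = 2.73 m.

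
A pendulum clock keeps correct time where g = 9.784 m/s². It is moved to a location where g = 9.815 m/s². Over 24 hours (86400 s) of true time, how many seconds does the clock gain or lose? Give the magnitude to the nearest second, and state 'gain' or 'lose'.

The clock's period scales as T ∝ 1/√g, so T'/T = √(9.784/9.815) = 0.998420.
In 86400 s of true time the clock registers 86400/0.998420 = 86536.8 s, so it gains 137 s.

gain 137 s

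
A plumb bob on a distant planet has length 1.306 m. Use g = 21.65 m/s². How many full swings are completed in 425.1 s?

T = 2π√(L/g) = 2π√(1.306/21.65) = 1.5432 s.
Number of complete oscillations = ⌊425.1/1.5432⌋ = ⌊275.47⌋ = 275.

275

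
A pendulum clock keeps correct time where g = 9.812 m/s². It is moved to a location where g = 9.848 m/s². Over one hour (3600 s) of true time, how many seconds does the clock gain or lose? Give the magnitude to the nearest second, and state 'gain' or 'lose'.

The clock's period scales as T ∝ 1/√g, so T'/T = √(9.812/9.848) = 0.998171.
In 3600 s of true time the clock registers 3600/0.998171 = 3606.6 s, so it gains 7 s.

gain 7 s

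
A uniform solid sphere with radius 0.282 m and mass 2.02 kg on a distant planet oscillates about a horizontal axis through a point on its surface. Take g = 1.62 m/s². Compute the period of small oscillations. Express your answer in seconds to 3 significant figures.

I_cm = (2/5)mr² = 0.06426 kg·m². The pivot is at distance d = 0.282 m from the centre of mass.
By the parallel-axis theorem, I = I_cm + md² = 0.06426 + 0.1606 = 0.2249 kg·m².
T = 2π√(I/(mgd)) = 2π√(0.2249/(2.02 × 1.62 × 0.282)) = 3.10 s.

3.10 s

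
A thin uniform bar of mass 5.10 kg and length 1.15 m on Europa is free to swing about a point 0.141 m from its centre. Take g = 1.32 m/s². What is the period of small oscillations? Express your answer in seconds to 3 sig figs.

5.25 s

For a physical pendulum T = 2π√(I/(mgd)), with d = 0.1410 m from pivot to centre of mass.
I_cm = mL²/12 = 5.10 × 1.15²/12 = 0.5621 kg·m²; I = I_cm + md² = 0.5621 + 5.10 × 0.1410² = 0.6635 kg·m².
T = 2π√(0.6635/(5.10 × 1.32 × 0.1410)) = 5.25 s.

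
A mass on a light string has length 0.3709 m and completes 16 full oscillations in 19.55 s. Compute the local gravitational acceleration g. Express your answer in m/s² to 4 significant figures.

9.808 m/s²

T = 19.55/16 = 1.2219 s.
From T = 2π√(L/g), g = 4π²L/T² = 4π² × 0.3709/1.2219² = 9.808 m/s².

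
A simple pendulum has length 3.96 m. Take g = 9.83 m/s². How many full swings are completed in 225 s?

56

T = 2π√(L/g) = 2π√(3.96/9.83) = 3.988 s.
Number of complete oscillations = ⌊225/3.988⌋ = ⌊56.42⌋ = 56.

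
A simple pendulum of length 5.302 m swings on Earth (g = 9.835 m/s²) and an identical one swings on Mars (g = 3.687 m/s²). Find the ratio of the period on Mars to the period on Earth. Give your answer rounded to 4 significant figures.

T ∝ 1/√g, so T₂/T₁ = √(g₁/g₂) = √(9.835/3.687) = 1.633.

1.633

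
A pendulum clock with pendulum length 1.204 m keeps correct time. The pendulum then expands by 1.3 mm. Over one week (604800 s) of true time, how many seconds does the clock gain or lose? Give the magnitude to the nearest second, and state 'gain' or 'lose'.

lose 326 s

T ∝ √L, so T'/T = √(1.20530/1.204) = 1.00054.
In 604800 s of true time the clock registers 604800/1.00054 = 604473.8 s, so it loses 326 s.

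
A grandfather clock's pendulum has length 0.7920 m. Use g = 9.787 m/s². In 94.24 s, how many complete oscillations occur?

T = 2π√(L/g) = 2π√(0.7920/9.787) = 1.7874 s.
Number of complete oscillations = ⌊94.24/1.7874⌋ = ⌊52.725⌋ = 52.

52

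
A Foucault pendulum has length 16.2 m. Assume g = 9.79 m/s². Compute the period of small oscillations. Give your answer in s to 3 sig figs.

8.08 s

T = 2π√(L/g) = 2π√(16.2/9.79) = 2π × 1.286 = 8.08 s.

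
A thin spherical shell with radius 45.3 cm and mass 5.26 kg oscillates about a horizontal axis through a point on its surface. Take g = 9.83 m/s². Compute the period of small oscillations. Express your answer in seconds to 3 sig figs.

1.74 s

I_cm = (2/3)mr² = 0.7196 kg·m². The pivot is at distance d = 0.453 m from the centre of mass.
By the parallel-axis theorem, I = I_cm + md² = 0.7196 + 1.079 = 1.799 kg·m².
T = 2π√(I/(mgd)) = 2π√(1.799/(5.26 × 9.83 × 0.453)) = 1.74 s.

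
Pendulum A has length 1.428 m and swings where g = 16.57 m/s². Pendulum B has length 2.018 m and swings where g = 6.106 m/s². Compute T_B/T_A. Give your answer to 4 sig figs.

1.958

T = 2π√(L/g), so T_B/T_A = √((L_B/g_B)/(L_A/g_A)) = √((2.018/6.106)/(1.428/16.57)) = 1.958.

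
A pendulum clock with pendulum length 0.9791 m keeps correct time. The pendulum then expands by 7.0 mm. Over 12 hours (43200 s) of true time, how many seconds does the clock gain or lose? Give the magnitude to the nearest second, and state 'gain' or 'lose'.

T ∝ √L, so T'/T = √(0.98610/0.9791) = 1.00357.
In 43200 s of true time the clock registers 43200/1.00357 = 43046.4 s, so it loses 154 s.

lose 154 s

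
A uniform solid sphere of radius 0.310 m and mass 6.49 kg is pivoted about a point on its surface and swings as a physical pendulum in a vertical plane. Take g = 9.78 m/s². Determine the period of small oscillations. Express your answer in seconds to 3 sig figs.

1.32 s

I_cm = (2/5)mr² = 0.2495 kg·m². The pivot is at distance d = 0.310 m from the centre of mass.
By the parallel-axis theorem, I = I_cm + md² = 0.2495 + 0.6237 = 0.8732 kg·m².
T = 2π√(I/(mgd)) = 2π√(0.8732/(6.49 × 9.78 × 0.310)) = 1.32 s.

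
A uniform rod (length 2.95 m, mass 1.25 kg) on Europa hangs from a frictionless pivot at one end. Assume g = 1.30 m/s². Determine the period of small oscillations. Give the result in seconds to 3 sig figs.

For a physical pendulum T = 2π√(I/(mgd)), with d = 1.475 m from pivot to centre of mass.
I_cm = mL²/12 = 1.25 × 2.95²/12 = 0.9065 kg·m²; I = I_cm + md² = 0.9065 + 1.25 × 1.475² = 3.626 kg·m².
T = 2π√(3.626/(1.25 × 1.30 × 1.475)) = 7.73 s.

7.73 s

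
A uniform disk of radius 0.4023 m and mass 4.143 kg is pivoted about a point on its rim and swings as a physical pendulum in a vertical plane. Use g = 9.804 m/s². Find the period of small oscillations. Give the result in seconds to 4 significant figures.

1.559 s

I_cm = ½mr² = 0.33526 kg·m². The pivot is at distance d = 0.4023 m from the centre of mass.
By the parallel-axis theorem, I = I_cm + md² = 0.33526 + 0.67053 = 1.0058 kg·m².
T = 2π√(I/(mgd)) = 2π√(1.0058/(4.143 × 9.804 × 0.4023)) = 1.559 s.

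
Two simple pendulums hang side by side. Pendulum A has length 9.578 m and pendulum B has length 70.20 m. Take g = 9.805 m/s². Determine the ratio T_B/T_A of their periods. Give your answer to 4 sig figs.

T ∝ √L, so T_B/T_A = √(L_B/L_A) = √(70.20/9.578) = 2.707.

2.707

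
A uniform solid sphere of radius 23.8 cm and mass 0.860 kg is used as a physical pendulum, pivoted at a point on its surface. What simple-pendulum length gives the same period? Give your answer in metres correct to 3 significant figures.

The equivalent simple-pendulum length is L_eq = I/(md), where I is about the pivot and d = 0.2380 m.
I_cm = (2/5)mR² = 0.01949 kg·m², so I = I_cm + md² = 0.01949 + 0.04871 = 0.06820 kg·m².
L_eq = 0.06820/(0.860 × 0.2380) = 0.333 m.

0.333 m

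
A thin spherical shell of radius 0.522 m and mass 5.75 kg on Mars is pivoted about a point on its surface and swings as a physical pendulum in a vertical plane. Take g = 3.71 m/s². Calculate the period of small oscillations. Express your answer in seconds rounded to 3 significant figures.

I_cm = (2/3)mr² = 1.045 kg·m². The pivot is at distance d = 0.522 m from the centre of mass.
By the parallel-axis theorem, I = I_cm + md² = 1.045 + 1.567 = 2.611 kg·m².
T = 2π√(I/(mgd)) = 2π√(2.611/(5.75 × 3.71 × 0.522)) = 3.04 s.

3.04 s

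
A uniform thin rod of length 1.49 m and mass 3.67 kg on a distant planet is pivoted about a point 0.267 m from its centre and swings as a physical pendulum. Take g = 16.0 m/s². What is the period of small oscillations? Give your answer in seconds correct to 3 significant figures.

For a physical pendulum T = 2π√(I/(mgd)), with d = 0.2670 m from pivot to centre of mass.
I_cm = mL²/12 = 3.67 × 1.49²/12 = 0.6790 kg·m²; I = I_cm + md² = 0.6790 + 3.67 × 0.2670² = 0.9406 kg·m².
T = 2π√(0.9406/(3.67 × 16.0 × 0.2670)) = 1.54 s.

1.54 s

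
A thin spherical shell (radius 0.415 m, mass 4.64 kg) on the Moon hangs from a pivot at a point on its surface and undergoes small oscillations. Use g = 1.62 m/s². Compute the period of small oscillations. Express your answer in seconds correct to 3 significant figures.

4.11 s

I_cm = (2/3)mr² = 0.5327 kg·m². The pivot is at distance d = 0.415 m from the centre of mass.
By the parallel-axis theorem, I = I_cm + md² = 0.5327 + 0.7991 = 1.332 kg·m².
T = 2π√(I/(mgd)) = 2π√(1.332/(4.64 × 1.62 × 0.415)) = 4.11 s.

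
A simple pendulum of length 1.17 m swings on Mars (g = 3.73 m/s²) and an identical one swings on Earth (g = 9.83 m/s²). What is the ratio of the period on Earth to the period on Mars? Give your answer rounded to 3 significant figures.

0.616

T ∝ 1/√g, so T₂/T₁ = √(g₁/g₂) = √(3.73/9.83) = 0.616.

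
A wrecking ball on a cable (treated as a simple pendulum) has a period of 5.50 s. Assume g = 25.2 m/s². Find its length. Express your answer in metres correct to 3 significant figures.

From T = 2π√(L/g), L = gT²/(4π²) = 25.2 × 5.500²/(4π²) = 19.3 m.

19.3 m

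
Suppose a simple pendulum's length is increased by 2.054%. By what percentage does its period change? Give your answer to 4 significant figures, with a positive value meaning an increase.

T ∝ √L, so T'/T = √(1.0205) = 1.0102.
Percentage change in T = (1.0102 − 1) × 100% = 1.022%.

1.022%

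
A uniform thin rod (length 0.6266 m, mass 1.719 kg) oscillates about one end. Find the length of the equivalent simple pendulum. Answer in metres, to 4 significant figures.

0.4177 m

The equivalent simple-pendulum length is L_eq = I/(md), where I is about the pivot and d = 0.31330 m.
I_cm = (1/12)mL² = 0.056244 kg·m², so I = I_cm + md² = 0.056244 + 0.16873 = 0.22498 kg·m².
L_eq = 0.22498/(1.719 × 0.31330) = 0.4177 m.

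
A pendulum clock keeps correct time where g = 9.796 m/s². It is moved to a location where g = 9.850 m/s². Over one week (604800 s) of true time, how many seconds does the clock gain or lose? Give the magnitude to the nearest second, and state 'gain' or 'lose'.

The clock's period scales as T ∝ 1/√g, so T'/T = √(9.796/9.850) = 0.997255.
In 604800 s of true time the clock registers 604800/0.997255 = 606464.7 s, so it gains 1665 s.

gain 1665 s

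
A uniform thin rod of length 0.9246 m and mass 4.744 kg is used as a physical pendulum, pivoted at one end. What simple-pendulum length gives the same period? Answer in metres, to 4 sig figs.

0.6164 m

The equivalent simple-pendulum length is L_eq = I/(md), where I is about the pivot and d = 0.46230 m.
I_cm = (1/12)mL² = 0.33796 kg·m², so I = I_cm + md² = 0.33796 + 1.0139 = 1.3519 kg·m².
L_eq = 1.3519/(4.744 × 0.46230) = 0.6164 m.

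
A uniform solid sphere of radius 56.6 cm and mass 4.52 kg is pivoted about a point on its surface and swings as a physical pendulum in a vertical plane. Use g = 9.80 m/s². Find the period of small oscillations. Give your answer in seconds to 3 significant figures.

1.79 s

I_cm = (2/5)mr² = 0.5792 kg·m². The pivot is at distance d = 0.566 m from the centre of mass.
By the parallel-axis theorem, I = I_cm + md² = 0.5792 + 1.448 = 2.027 kg·m².
T = 2π√(I/(mgd)) = 2π√(2.027/(4.52 × 9.80 × 0.566)) = 1.79 s.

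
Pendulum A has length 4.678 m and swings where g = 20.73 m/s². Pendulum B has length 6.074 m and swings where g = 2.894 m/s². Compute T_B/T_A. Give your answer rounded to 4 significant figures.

3.050

T = 2π√(L/g), so T_B/T_A = √((L_B/g_B)/(L_A/g_A)) = √((6.074/2.894)/(4.678/20.73)) = 3.050.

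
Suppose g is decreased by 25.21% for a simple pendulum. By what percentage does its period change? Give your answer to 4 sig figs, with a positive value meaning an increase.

15.63%

T ∝ 1/√g, so T'/T = 1/√(0.74790) = 1.1563.
Percentage change in T = (1.1563 − 1) × 100% = 15.63%.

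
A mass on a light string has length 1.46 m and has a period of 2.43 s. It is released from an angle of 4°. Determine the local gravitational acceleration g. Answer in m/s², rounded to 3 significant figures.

From T = 2π√(L/g), g = 4π²L/T² = 4π² × 1.46/2.430² = 9.76 m/s².

9.76 m/s²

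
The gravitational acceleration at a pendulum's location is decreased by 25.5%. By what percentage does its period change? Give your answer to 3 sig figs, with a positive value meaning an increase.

T ∝ 1/√g, so T'/T = 1/√(0.7450) = 1.159.
Percentage change in T = (1.159 − 1) × 100% = 15.9%.

15.9%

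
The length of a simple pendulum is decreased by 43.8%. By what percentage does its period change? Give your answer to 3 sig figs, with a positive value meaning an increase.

-25.0%

T ∝ √L, so T'/T = √(0.5620) = 0.7497.
Percentage change in T = (0.7497 − 1) × 100% = -25.0%.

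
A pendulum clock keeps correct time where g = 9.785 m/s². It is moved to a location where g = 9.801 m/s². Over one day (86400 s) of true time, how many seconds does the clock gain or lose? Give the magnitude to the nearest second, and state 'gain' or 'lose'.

The clock's period scales as T ∝ 1/√g, so T'/T = √(9.785/9.801) = 0.999183.
In 86400 s of true time the clock registers 86400/0.999183 = 86470.6 s, so it gains 71 s.

gain 71 s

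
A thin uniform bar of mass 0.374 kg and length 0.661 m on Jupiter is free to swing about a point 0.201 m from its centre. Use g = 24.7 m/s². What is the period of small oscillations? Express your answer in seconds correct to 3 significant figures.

For a physical pendulum T = 2π√(I/(mgd)), with d = 0.2010 m from pivot to centre of mass.
I_cm = mL²/12 = 0.374 × 0.661²/12 = 0.01362 kg·m²; I = I_cm + md² = 0.01362 + 0.374 × 0.2010² = 0.02873 kg·m².
T = 2π√(0.02873/(0.374 × 24.7 × 0.2010)) = 0.782 s.

0.782 s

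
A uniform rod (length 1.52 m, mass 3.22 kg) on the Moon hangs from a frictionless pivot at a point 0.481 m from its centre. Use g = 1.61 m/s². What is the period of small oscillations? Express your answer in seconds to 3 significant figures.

For a physical pendulum T = 2π√(I/(mgd)), with d = 0.4810 m from pivot to centre of mass.
I_cm = mL²/12 = 3.22 × 1.52²/12 = 0.6200 kg·m²; I = I_cm + md² = 0.6200 + 3.22 × 0.4810² = 1.365 kg·m².
T = 2π√(1.365/(3.22 × 1.61 × 0.4810)) = 4.65 s.

4.65 s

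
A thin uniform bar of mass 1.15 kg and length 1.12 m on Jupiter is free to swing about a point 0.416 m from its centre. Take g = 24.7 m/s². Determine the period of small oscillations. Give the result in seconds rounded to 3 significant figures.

For a physical pendulum T = 2π√(I/(mgd)), with d = 0.4160 m from pivot to centre of mass.
I_cm = mL²/12 = 1.15 × 1.12²/12 = 0.1202 kg·m²; I = I_cm + md² = 0.1202 + 1.15 × 0.4160² = 0.3192 kg·m².
T = 2π√(0.3192/(1.15 × 24.7 × 0.4160)) = 1.03 s.

1.03 s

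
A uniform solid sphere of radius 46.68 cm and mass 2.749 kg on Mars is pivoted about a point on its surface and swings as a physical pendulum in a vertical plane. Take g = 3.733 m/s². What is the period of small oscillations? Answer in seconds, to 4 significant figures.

I_cm = (2/5)mr² = 0.23961 kg·m². The pivot is at distance d = 0.4668 m from the centre of mass.
By the parallel-axis theorem, I = I_cm + md² = 0.23961 + 0.59901 = 0.83862 kg·m².
T = 2π√(I/(mgd)) = 2π√(0.83862/(2.749 × 3.733 × 0.4668)) = 2.629 s.

2.629 s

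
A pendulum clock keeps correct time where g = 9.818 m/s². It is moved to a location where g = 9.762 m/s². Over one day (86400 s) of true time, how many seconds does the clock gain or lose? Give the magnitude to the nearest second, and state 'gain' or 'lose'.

lose 247 s

The clock's period scales as T ∝ 1/√g, so T'/T = √(9.818/9.762) = 1.00286.
In 86400 s of true time the clock registers 86400/1.00286 = 86153.2 s, so it loses 247 s.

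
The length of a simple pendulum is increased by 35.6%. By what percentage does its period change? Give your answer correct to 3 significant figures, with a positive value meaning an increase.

T ∝ √L, so T'/T = √(1.356) = 1.164.
Percentage change in T = (1.164 − 1) × 100% = 16.4%.

16.4%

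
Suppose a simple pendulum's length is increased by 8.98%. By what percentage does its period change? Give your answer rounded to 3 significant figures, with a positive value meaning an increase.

T ∝ √L, so T'/T = √(1.090) = 1.044.
Percentage change in T = (1.044 − 1) × 100% = 4.39%.

4.39%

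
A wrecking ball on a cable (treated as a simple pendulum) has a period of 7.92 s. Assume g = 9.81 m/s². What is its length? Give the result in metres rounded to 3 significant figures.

15.6 m

From T = 2π√(L/g), L = gT²/(4π²) = 9.81 × 7.920²/(4π²) = 15.6 m.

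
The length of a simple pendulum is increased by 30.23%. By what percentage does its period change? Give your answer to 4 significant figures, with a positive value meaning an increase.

14.12%

T ∝ √L, so T'/T = √(1.3023) = 1.1412.
Percentage change in T = (1.1412 − 1) × 100% = 14.12%.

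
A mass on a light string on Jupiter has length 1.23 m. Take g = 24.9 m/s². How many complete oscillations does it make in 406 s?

290

T = 2π√(L/g) = 2π√(1.23/24.9) = 1.396 s.
Number of complete oscillations = ⌊406/1.396⌋ = ⌊290.7⌋ = 290.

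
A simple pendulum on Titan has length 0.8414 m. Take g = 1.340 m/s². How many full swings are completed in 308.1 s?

61

T = 2π√(L/g) = 2π√(0.8414/1.340) = 4.9788 s.
Number of complete oscillations = ⌊308.1/4.9788⌋ = ⌊61.882⌋ = 61.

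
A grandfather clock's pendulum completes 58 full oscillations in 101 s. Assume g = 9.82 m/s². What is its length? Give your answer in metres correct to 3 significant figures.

0.754 m

T = 101/58 = 1.741 s.
From T = 2π√(L/g), L = gT²/(4π²) = 9.82 × 1.741²/(4π²) = 0.754 m.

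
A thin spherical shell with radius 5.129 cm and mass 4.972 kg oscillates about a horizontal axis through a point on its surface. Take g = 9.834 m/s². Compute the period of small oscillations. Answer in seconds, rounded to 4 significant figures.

I_cm = (2/3)mr² = 0.0087198 kg·m². The pivot is at distance d = 0.05129 m from the centre of mass.
By the parallel-axis theorem, I = I_cm + md² = 0.0087198 + 0.013080 = 0.021799 kg·m².
T = 2π√(I/(mgd)) = 2π√(0.021799/(4.972 × 9.834 × 0.05129)) = 0.5858 s.

0.5858 s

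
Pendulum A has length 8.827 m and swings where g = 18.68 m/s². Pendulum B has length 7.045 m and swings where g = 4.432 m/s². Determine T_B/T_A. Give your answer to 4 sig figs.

1.834

T = 2π√(L/g), so T_B/T_A = √((L_B/g_B)/(L_A/g_A)) = √((7.045/4.432)/(8.827/18.68)) = 1.834.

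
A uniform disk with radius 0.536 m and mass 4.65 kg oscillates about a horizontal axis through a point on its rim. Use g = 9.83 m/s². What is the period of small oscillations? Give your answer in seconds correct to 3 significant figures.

I_cm = ½mr² = 0.6680 kg·m². The pivot is at distance d = 0.536 m from the centre of mass.
By the parallel-axis theorem, I = I_cm + md² = 0.6680 + 1.336 = 2.004 kg·m².
T = 2π√(I/(mgd)) = 2π√(2.004/(4.65 × 9.83 × 0.536)) = 1.80 s.

1.80 s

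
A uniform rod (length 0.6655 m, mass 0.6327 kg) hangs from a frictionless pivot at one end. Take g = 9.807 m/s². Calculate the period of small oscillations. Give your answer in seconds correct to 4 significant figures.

1.336 s

For a physical pendulum T = 2π√(I/(mgd)), with d = 0.33275 m from pivot to centre of mass.
I_cm = mL²/12 = 0.6327 × 0.6655²/12 = 0.023351 kg·m²; I = I_cm + md² = 0.023351 + 0.6327 × 0.33275² = 0.093406 kg·m².
T = 2π√(0.093406/(0.6327 × 9.807 × 0.33275)) = 1.336 s.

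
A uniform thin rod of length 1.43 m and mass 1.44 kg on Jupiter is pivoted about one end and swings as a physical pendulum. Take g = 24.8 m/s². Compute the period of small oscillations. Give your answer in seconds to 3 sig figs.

For a physical pendulum T = 2π√(I/(mgd)), with d = 0.7150 m from pivot to centre of mass.
I_cm = mL²/12 = 1.44 × 1.43²/12 = 0.2454 kg·m²; I = I_cm + md² = 0.2454 + 1.44 × 0.7150² = 0.9816 kg·m².
T = 2π√(0.9816/(1.44 × 24.8 × 0.7150)) = 1.23 s.

1.23 s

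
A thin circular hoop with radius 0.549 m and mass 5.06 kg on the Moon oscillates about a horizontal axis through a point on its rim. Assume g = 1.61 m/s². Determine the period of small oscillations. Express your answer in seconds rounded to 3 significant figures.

5.19 s

I_cm = mr² = 1.525 kg·m². The pivot is at distance d = 0.549 m from the centre of mass.
By the parallel-axis theorem, I = I_cm + md² = 1.525 + 1.525 = 3.050 kg·m².
T = 2π√(I/(mgd)) = 2π√(3.050/(5.06 × 1.61 × 0.549)) = 5.19 s.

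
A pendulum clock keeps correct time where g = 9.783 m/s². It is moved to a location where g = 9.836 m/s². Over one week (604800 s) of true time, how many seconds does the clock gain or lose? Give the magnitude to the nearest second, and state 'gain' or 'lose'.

The clock's period scales as T ∝ 1/√g, so T'/T = √(9.783/9.836) = 0.997302.
In 604800 s of true time the clock registers 604800/0.997302 = 606436.1 s, so it gains 1636 s.

gain 1636 s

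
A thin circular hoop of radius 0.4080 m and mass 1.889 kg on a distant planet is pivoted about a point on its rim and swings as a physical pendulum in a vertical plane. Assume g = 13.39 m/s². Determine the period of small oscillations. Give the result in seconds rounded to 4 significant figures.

1.551 s

I_cm = mr² = 0.31445 kg·m². The pivot is at distance d = 0.4080 m from the centre of mass.
By the parallel-axis theorem, I = I_cm + md² = 0.31445 + 0.31445 = 0.62890 kg·m².
T = 2π√(I/(mgd)) = 2π√(0.62890/(1.889 × 13.39 × 0.4080)) = 1.551 s.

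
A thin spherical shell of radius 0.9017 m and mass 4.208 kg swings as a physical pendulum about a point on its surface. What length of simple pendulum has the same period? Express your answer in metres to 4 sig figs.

1.503 m

The equivalent simple-pendulum length is L_eq = I/(md), where I is about the pivot and d = 0.90170 m.
I_cm = (2/3)mR² = 2.2809 kg·m², so I = I_cm + md² = 2.2809 + 3.4214 = 5.7023 kg·m².
L_eq = 5.7023/(4.208 × 0.90170) = 1.503 m.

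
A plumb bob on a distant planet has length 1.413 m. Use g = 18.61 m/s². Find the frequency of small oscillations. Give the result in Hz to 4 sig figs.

T = 2π√(L/g) = 2π√(1.413/18.61) = 1.7313 s, so f = 1/T = 0.5776 Hz.

0.5776 Hz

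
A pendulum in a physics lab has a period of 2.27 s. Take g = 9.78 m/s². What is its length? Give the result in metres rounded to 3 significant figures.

From T = 2π√(L/g), L = gT²/(4π²) = 9.78 × 2.270²/(4π²) = 1.28 m.

1.28 m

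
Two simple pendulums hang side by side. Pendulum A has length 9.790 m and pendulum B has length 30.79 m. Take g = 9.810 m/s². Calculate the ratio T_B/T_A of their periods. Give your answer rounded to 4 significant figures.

1.773

T ∝ √L, so T_B/T_A = √(L_B/L_A) = √(30.79/9.790) = 1.773.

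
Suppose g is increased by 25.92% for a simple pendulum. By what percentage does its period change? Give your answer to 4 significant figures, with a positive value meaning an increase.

T ∝ 1/√g, so T'/T = 1/√(1.2592) = 0.89115.
Percentage change in T = (0.89115 − 1) × 100% = -10.88%.

-10.88%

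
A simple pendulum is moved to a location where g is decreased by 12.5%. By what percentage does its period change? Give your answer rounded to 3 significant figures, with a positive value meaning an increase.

T ∝ 1/√g, so T'/T = 1/√(0.8750) = 1.069.
Percentage change in T = (1.069 − 1) × 100% = 6.90%.

6.90%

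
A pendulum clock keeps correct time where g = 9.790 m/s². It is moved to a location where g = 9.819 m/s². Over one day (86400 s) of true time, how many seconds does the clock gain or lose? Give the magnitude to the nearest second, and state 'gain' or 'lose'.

The clock's period scales as T ∝ 1/√g, so T'/T = √(9.790/9.819) = 0.998522.
In 86400 s of true time the clock registers 86400/0.998522 = 86527.9 s, so it gains 128 s.

gain 128 s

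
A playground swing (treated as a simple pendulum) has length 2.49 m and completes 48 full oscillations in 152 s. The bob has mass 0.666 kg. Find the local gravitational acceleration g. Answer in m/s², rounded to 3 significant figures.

T = 152/48 = 3.167 s.
From T = 2π√(L/g), g = 4π²L/T² = 4π² × 2.49/3.167² = 9.80 m/s².

9.80 m/s²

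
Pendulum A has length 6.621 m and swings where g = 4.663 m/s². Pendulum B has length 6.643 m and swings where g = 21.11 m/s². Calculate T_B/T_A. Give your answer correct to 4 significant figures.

0.4708

T = 2π√(L/g), so T_B/T_A = √((L_B/g_B)/(L_A/g_A)) = √((6.643/21.11)/(6.621/4.663)) = 0.4708.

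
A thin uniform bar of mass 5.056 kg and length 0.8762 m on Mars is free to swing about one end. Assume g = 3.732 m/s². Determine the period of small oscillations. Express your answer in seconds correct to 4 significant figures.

For a physical pendulum T = 2π√(I/(mgd)), with d = 0.43810 m from pivot to centre of mass.
I_cm = mL²/12 = 5.056 × 0.8762²/12 = 0.32347 kg·m²; I = I_cm + md² = 0.32347 + 5.056 × 0.43810² = 1.2939 kg·m².
T = 2π√(1.2939/(5.056 × 3.732 × 0.43810)) = 2.486 s.

2.486 s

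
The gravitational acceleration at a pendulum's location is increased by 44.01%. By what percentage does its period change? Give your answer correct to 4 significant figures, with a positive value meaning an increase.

T ∝ 1/√g, so T'/T = 1/√(1.4401) = 0.83330.
Percentage change in T = (0.83330 − 1) × 100% = -16.67%.

-16.67%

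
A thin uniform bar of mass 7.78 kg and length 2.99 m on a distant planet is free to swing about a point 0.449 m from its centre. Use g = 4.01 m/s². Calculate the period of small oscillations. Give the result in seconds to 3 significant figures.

4.56 s

For a physical pendulum T = 2π√(I/(mgd)), with d = 0.4490 m from pivot to centre of mass.
I_cm = mL²/12 = 7.78 × 2.99²/12 = 5.796 kg·m²; I = I_cm + md² = 5.796 + 7.78 × 0.4490² = 7.365 kg·m².
T = 2π√(7.365/(7.78 × 4.01 × 0.4490)) = 4.56 s.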